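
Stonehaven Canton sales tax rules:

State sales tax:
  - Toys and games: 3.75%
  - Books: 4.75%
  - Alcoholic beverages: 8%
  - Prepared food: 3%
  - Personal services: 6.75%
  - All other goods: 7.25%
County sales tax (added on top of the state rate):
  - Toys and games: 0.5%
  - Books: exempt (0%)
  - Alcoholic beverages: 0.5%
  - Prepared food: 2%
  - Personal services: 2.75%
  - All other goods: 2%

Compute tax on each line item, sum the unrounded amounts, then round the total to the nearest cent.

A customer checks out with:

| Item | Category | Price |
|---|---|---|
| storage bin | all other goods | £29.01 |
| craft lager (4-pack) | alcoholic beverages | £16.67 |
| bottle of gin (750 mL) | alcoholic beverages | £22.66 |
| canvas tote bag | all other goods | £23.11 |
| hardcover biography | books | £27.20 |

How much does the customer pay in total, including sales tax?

Storage bin £29.01: all other goods → 7.25% + 2% county = 9.25% → £2.683425
Craft lager (4-pack) £16.67: alcoholic beverages → 8% + 0.5% county = 8.5% → £1.41695
Bottle of gin (750 mL) £22.66: alcoholic beverages → 8% + 0.5% county = 8.5% → £1.9261
Canvas tote bag £23.11: all other goods → 7.25% + 2% county = 9.25% → £2.137675
Hardcover biography £27.20: books → 4.75% + 0% county = 4.75% → £1.292
Subtotal = £118.65; unrounded tax = £9.45615 → £9.46; total due = £128.11

£128.11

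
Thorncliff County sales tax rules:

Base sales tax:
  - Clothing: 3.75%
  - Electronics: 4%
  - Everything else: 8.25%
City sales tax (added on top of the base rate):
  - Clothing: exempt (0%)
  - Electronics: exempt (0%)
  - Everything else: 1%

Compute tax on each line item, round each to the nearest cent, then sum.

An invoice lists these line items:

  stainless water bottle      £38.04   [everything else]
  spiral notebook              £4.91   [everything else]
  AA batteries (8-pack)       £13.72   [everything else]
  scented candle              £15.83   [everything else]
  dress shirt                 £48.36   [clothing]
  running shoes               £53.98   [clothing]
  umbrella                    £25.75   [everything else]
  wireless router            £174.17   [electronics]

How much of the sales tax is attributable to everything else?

£9.08

Stainless water bottle £38.04: everything else → 8.25% + 1% city = 9.25% → £3.52
Spiral notebook £4.91: everything else → 8.25% + 1% city = 9.25% → £0.45
AA batteries (8-pack) £13.72: everything else → 8.25% + 1% city = 9.25% → £1.27
Scented candle £15.83: everything else → 8.25% + 1% city = 9.25% → £1.46
Umbrella £25.75: everything else → 8.25% + 1% city = 9.25% → £2.38
Tax on everything else = £3.52 + £0.45 + £1.27 + £1.46 + £2.38 = £9.08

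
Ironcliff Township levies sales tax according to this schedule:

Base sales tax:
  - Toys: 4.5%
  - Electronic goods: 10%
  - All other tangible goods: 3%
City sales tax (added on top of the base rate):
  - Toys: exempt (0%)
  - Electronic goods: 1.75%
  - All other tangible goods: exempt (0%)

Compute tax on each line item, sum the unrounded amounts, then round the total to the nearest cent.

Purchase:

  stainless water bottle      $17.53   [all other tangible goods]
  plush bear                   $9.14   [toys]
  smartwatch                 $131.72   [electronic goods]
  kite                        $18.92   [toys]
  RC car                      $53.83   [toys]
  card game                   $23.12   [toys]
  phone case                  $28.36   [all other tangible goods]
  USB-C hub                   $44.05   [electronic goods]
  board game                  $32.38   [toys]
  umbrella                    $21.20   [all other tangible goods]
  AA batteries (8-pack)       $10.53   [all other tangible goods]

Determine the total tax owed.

$29.16

Stainless water bottle $17.53: all other tangible goods → 3% + 0% city = 3% → $0.5259
Plush bear $9.14: toys → 4.5% + 0% city = 4.5% → $0.4113
Smartwatch $131.72: electronic goods → 10% + 1.75% city = 11.75% → $15.4771
Kite $18.92: toys → 4.5% + 0% city = 4.5% → $0.8514
RC car $53.83: toys → 4.5% + 0% city = 4.5% → $2.42235
Card game $23.12: toys → 4.5% + 0% city = 4.5% → $1.0404
Phone case $28.36: all other tangible goods → 3% + 0% city = 3% → $0.8508
USB-C hub $44.05: electronic goods → 10% + 1.75% city = 11.75% → $5.175875
Board game $32.38: toys → 4.5% + 0% city = 4.5% → $1.4571
Umbrella $21.20: all other tangible goods → 3% + 0% city = 3% → $0.636
AA batteries (8-pack) $10.53: all other tangible goods → 3% + 0% city = 3% → $0.3159
Unrounded tax sum = $29.164125 → $29.16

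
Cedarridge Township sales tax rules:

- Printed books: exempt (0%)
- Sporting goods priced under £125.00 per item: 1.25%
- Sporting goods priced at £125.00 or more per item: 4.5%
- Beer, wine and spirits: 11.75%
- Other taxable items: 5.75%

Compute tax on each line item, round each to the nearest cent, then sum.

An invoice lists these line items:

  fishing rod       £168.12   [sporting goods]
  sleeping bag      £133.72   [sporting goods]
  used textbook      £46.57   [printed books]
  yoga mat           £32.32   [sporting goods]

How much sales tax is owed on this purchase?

Fishing rod £168.12: sporting goods, £125.00 or more → 4.5% → £7.57
Sleeping bag £133.72: sporting goods, £125.00 or more → 4.5% → £6.02
Used textbook £46.57: printed books → 0% → £0.00
Yoga mat £32.32: sporting goods, under £125.00 → 1.25% → £0.40
Total tax = £7.57 + £6.02 + £0.40 = £13.99

£13.99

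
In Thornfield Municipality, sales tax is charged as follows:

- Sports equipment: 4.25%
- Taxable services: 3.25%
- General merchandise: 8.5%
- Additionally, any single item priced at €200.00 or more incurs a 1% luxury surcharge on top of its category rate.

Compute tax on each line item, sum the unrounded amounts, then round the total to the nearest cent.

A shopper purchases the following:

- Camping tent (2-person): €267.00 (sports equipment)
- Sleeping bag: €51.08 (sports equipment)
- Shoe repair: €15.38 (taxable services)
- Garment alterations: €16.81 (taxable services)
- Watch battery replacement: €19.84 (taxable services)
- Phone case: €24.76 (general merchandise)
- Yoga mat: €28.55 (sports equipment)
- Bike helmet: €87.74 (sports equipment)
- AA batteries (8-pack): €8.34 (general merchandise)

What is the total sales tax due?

Camping tent (2-person) €267.00: sports equipment → 4.25% + 1% surcharge = 5.25% → €14.0175
Sleeping bag €51.08: sports equipment → 4.25% → €2.1709
Shoe repair €15.38: taxable services → 3.25% → €0.49985
Garment alterations €16.81: taxable services → 3.25% → €0.546325
Watch battery replacement €19.84: taxable services → 3.25% → €0.6448
Phone case €24.76: general merchandise → 8.5% → €2.1046
Yoga mat €28.55: sports equipment → 4.25% → €1.213375
Bike helmet €87.74: sports equipment → 4.25% → €3.72895
AA batteries (8-pack) €8.34: general merchandise → 8.5% → €0.7089
Unrounded tax sum = €25.6352 → €25.64

€25.64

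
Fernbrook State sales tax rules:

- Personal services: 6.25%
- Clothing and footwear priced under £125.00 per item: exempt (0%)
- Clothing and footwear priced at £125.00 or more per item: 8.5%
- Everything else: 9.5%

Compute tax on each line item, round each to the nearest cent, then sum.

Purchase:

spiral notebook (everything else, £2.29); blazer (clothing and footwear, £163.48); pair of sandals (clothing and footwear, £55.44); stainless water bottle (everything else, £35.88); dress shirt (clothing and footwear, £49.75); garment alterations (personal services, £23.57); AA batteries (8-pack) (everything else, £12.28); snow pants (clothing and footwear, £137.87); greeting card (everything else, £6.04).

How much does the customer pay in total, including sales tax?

£519.06

Spiral notebook £2.29: everything else → 9.5% → £0.22
Blazer £163.48: clothing and footwear, £125.00 or more → 8.5% → £13.90
Pair of sandals £55.44: clothing and footwear, under £125.00 → 0% → £0.00
Stainless water bottle £35.88: everything else → 9.5% → £3.41
Dress shirt £49.75: clothing and footwear, under £125.00 → 0% → £0.00
Garment alterations £23.57: personal services → 6.25% → £1.47
AA batteries (8-pack) £12.28: everything else → 9.5% → £1.17
Snow pants £137.87: clothing and footwear, £125.00 or more → 8.5% → £11.72
Greeting card £6.04: everything else → 9.5% → £0.57
Subtotal = £486.60; tax = £32.46; total due = £519.06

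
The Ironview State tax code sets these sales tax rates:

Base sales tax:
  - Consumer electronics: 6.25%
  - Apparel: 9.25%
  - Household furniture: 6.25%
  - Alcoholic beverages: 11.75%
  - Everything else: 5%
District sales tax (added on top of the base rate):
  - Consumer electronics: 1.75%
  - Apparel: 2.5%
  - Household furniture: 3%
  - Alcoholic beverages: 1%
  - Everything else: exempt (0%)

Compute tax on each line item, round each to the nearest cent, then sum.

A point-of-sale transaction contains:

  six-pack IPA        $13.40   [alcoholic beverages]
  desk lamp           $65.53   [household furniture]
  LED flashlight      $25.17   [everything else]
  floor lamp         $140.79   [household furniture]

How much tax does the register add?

Six-pack IPA $13.40: alcoholic beverages → 11.75% + 1% district = 12.75% → $1.71
Desk lamp $65.53: household furniture → 6.25% + 3% district = 9.25% → $6.06
LED flashlight $25.17: everything else → 5% + 0% district = 5% → $1.26
Floor lamp $140.79: household furniture → 6.25% + 3% district = 9.25% → $13.02
Total tax = $1.71 + $6.06 + $1.26 + $13.02 = $22.05

$22.05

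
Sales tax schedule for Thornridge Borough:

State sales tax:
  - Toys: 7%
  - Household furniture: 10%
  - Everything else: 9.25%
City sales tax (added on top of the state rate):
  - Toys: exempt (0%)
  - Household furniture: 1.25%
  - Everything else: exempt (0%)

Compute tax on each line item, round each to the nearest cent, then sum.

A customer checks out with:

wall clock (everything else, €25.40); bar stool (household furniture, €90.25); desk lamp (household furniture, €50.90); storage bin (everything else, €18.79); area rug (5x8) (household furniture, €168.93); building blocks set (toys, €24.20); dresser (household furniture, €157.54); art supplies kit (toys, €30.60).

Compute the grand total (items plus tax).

Wall clock €25.40: everything else → 9.25% + 0% city = 9.25% → €2.35
Bar stool €90.25: household furniture → 10% + 1.25% city = 11.25% → €10.15
Desk lamp €50.90: household furniture → 10% + 1.25% city = 11.25% → €5.73
Storage bin €18.79: everything else → 9.25% + 0% city = 9.25% → €1.74
Area rug (5x8) €168.93: household furniture → 10% + 1.25% city = 11.25% → €19.00
Building blocks set €24.20: toys → 7% + 0% city = 7% → €1.69
Dresser €157.54: household furniture → 10% + 1.25% city = 11.25% → €17.72
Art supplies kit €30.60: toys → 7% + 0% city = 7% → €2.14
Subtotal = €566.61; tax = €60.52; total due = €627.13

€627.13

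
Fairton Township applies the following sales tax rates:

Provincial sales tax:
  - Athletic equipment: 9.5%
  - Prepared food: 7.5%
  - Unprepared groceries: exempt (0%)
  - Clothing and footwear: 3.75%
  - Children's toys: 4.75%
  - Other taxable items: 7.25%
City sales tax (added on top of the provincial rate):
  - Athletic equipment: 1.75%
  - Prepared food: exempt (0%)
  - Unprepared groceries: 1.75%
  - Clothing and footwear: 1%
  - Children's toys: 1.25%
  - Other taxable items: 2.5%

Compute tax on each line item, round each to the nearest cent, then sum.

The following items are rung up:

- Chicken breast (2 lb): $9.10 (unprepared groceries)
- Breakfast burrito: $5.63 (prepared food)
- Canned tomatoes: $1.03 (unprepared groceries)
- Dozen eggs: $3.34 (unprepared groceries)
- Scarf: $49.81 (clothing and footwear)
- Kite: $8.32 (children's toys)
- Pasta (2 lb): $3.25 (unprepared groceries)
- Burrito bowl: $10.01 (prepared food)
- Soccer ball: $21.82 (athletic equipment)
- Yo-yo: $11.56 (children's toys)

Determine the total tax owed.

Chicken breast (2 lb) $9.10: unprepared groceries → 0% + 1.75% city = 1.75% → $0.16
Breakfast burrito $5.63: prepared food → 7.5% + 0% city = 7.5% → $0.42
Canned tomatoes $1.03: unprepared groceries → 0% + 1.75% city = 1.75% → $0.02
Dozen eggs $3.34: unprepared groceries → 0% + 1.75% city = 1.75% → $0.06
Scarf $49.81: clothing and footwear → 3.75% + 1% city = 4.75% → $2.37
Kite $8.32: children's toys → 4.75% + 1.25% city = 6% → $0.50
Pasta (2 lb) $3.25: unprepared groceries → 0% + 1.75% city = 1.75% → $0.06
Burrito bowl $10.01: prepared food → 7.5% + 0% city = 7.5% → $0.75
Soccer ball $21.82: athletic equipment → 9.5% + 1.75% city = 11.25% → $2.45
Yo-yo $11.56: children's toys → 4.75% + 1.25% city = 6% → $0.69
Total tax = $0.16 + $0.42 + $0.02 + $0.06 + $2.37 + $0.50 + $0.06 + $0.75 + $2.45 + $0.69 = $7.48

$7.48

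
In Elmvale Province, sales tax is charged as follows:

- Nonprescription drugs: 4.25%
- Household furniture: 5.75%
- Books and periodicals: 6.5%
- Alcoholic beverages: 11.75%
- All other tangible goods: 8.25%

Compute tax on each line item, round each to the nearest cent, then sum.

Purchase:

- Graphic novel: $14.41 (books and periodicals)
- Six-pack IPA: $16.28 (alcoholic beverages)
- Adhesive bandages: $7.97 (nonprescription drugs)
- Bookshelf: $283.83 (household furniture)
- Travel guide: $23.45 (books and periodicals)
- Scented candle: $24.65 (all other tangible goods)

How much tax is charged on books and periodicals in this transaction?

$2.46

Graphic novel $14.41: books and periodicals → 6.5% → $0.94
Travel guide $23.45: books and periodicals → 6.5% → $1.52
Tax on books and periodicals = $0.94 + $1.52 = $2.46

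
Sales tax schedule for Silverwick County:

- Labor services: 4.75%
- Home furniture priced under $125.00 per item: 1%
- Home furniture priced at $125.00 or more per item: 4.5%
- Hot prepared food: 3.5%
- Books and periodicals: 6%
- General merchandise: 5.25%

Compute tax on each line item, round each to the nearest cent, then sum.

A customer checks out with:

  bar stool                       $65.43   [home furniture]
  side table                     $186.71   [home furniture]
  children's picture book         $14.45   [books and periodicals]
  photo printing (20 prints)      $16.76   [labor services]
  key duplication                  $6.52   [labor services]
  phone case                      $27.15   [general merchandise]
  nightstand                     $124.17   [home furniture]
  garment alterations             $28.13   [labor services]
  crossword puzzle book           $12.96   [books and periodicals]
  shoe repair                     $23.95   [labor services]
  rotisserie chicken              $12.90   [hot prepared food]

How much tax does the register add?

Bar stool $65.43: home furniture, under $125.00 → 1% → $0.65
Side table $186.71: home furniture, $125.00 or more → 4.5% → $8.40
Children's picture book $14.45: books and periodicals → 6% → $0.87
Photo printing (20 prints) $16.76: labor services → 4.75% → $0.80
Key duplication $6.52: labor services → 4.75% → $0.31
Phone case $27.15: general merchandise → 5.25% → $1.43
Nightstand $124.17: home furniture, under $125.00 → 1% → $1.24
Garment alterations $28.13: labor services → 4.75% → $1.34
Crossword puzzle book $12.96: books and periodicals → 6% → $0.78
Shoe repair $23.95: labor services → 4.75% → $1.14
Rotisserie chicken $12.90: hot prepared food → 3.5% → $0.45
Total tax = $0.65 + $8.40 + $0.87 + $0.80 + $0.31 + $1.43 + $1.24 + $1.34 + $0.78 + $1.14 + $0.45 = $17.41

$17.41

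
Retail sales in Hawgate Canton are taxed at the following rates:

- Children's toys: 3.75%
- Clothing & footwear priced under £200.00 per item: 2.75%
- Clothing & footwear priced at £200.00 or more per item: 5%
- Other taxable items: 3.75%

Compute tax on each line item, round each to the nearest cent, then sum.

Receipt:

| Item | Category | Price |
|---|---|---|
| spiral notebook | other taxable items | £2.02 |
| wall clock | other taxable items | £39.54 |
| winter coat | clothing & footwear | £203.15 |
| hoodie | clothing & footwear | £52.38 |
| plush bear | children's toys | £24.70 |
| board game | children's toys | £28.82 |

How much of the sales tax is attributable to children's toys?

£2.01

Plush bear £24.70: children's toys → 3.75% → £0.93
Board game £28.82: children's toys → 3.75% → £1.08
Tax on children's toys = £0.93 + £1.08 = £2.01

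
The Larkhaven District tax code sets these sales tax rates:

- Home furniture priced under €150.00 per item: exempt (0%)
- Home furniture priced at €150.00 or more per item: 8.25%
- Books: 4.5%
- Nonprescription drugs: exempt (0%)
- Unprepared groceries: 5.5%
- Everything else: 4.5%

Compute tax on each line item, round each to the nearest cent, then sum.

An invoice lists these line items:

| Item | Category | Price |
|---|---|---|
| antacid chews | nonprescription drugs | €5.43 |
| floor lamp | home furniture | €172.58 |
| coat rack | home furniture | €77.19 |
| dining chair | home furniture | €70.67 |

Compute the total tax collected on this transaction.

Antacid chews €5.43: nonprescription drugs → 0% → €0.00
Floor lamp €172.58: home furniture, €150.00 or more → 8.25% → €14.24
Coat rack €77.19: home furniture, under €150.00 → 0% → €0.00
Dining chair €70.67: home furniture, under €150.00 → 0% → €0.00
Total tax = €14.24

€14.24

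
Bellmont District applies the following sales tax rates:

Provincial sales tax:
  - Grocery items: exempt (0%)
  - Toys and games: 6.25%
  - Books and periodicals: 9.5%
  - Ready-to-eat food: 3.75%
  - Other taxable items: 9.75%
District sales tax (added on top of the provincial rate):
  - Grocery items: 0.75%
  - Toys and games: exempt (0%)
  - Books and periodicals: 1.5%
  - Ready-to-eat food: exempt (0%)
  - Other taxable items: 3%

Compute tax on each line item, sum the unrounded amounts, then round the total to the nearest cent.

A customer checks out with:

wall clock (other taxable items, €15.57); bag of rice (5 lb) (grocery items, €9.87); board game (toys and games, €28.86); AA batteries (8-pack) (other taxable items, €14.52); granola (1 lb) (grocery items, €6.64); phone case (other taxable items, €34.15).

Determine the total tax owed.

€10.12

Wall clock €15.57: other taxable items → 9.75% + 3% district = 12.75% → €1.985175
Bag of rice (5 lb) €9.87: grocery items → 0% + 0.75% district = 0.75% → €0.074025
Board game €28.86: toys and games → 6.25% + 0% district = 6.25% → €1.80375
AA batteries (8-pack) €14.52: other taxable items → 9.75% + 3% district = 12.75% → €1.8513
Granola (1 lb) €6.64: grocery items → 0% + 0.75% district = 0.75% → €0.0498
Phone case €34.15: other taxable items → 9.75% + 3% district = 12.75% → €4.354125
Unrounded tax sum = €10.118175 → €10.12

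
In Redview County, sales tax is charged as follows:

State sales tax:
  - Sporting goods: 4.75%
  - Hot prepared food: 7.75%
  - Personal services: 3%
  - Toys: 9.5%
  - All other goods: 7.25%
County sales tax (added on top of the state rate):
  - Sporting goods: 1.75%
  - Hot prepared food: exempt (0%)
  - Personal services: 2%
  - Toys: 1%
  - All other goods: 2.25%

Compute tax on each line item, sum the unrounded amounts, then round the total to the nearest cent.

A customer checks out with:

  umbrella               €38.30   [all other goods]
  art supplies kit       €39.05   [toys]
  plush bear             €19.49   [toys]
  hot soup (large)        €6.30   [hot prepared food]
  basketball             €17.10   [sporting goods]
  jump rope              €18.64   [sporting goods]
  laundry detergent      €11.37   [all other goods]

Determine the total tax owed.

Umbrella €38.30: all other goods → 7.25% + 2.25% county = 9.5% → €3.6385
Art supplies kit €39.05: toys → 9.5% + 1% county = 10.5% → €4.10025
Plush bear €19.49: toys → 9.5% + 1% county = 10.5% → €2.04645
Hot soup (large) €6.30: hot prepared food → 7.75% + 0% county = 7.75% → €0.48825
Basketball €17.10: sporting goods → 4.75% + 1.75% county = 6.5% → €1.1115
Jump rope €18.64: sporting goods → 4.75% + 1.75% county = 6.5% → €1.2116
Laundry detergent €11.37: all other goods → 7.25% + 2.25% county = 9.5% → €1.08015
Unrounded tax sum = €13.6767 → €13.68

€13.68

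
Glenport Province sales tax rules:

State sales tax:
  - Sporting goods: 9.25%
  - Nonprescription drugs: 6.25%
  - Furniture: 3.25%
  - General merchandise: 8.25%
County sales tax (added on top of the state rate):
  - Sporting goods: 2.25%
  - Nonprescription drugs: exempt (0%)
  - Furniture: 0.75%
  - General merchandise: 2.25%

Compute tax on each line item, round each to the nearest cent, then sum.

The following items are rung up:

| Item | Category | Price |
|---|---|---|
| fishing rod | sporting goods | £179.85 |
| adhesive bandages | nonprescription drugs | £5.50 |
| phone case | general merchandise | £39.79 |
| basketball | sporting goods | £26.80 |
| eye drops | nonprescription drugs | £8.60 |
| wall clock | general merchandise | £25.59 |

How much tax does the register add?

£31.51

Fishing rod £179.85: sporting goods → 9.25% + 2.25% county = 11.5% → £20.68
Adhesive bandages £5.50: nonprescription drugs → 6.25% + 0% county = 6.25% → £0.34
Phone case £39.79: general merchandise → 8.25% + 2.25% county = 10.5% → £4.18
Basketball £26.80: sporting goods → 9.25% + 2.25% county = 11.5% → £3.08
Eye drops £8.60: nonprescription drugs → 6.25% + 0% county = 6.25% → £0.54
Wall clock £25.59: general merchandise → 8.25% + 2.25% county = 10.5% → £2.69
Total tax = £20.68 + £0.34 + £4.18 + £3.08 + £0.54 + £2.69 = £31.51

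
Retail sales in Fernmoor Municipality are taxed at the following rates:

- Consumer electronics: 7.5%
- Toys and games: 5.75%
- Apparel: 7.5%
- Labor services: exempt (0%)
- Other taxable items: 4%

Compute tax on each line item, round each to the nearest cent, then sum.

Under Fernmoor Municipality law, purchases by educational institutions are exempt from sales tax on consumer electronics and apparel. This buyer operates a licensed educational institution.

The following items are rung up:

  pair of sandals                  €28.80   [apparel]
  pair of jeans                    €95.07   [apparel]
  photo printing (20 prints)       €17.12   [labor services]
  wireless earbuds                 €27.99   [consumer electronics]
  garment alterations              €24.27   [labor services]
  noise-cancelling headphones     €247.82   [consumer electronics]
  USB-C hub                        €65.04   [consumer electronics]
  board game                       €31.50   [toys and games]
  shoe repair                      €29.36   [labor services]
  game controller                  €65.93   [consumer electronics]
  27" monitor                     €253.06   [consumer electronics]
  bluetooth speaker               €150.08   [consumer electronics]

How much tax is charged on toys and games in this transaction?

Board game €31.50: toys and games → 5.75% → €1.81
Tax on toys and games = €1.81

€1.81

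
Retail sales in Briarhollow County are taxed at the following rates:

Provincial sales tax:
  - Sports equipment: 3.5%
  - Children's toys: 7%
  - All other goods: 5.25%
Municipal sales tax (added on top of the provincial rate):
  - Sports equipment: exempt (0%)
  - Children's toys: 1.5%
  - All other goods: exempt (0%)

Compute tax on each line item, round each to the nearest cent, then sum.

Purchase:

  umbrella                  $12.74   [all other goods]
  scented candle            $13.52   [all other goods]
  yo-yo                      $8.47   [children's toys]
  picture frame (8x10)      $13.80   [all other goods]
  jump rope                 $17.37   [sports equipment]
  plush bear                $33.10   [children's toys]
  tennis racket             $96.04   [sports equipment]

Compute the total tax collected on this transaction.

$9.60

Umbrella $12.74: all other goods → 5.25% + 0% municipal = 5.25% → $0.67
Scented candle $13.52: all other goods → 5.25% + 0% municipal = 5.25% → $0.71
Yo-yo $8.47: children's toys → 7% + 1.5% municipal = 8.5% → $0.72
Picture frame (8x10) $13.80: all other goods → 5.25% + 0% municipal = 5.25% → $0.72
Jump rope $17.37: sports equipment → 3.5% + 0% municipal = 3.5% → $0.61
Plush bear $33.10: children's toys → 7% + 1.5% municipal = 8.5% → $2.81
Tennis racket $96.04: sports equipment → 3.5% + 0% municipal = 3.5% → $3.36
Total tax = $0.67 + $0.71 + $0.72 + $0.72 + $0.61 + $2.81 + $3.36 = $9.60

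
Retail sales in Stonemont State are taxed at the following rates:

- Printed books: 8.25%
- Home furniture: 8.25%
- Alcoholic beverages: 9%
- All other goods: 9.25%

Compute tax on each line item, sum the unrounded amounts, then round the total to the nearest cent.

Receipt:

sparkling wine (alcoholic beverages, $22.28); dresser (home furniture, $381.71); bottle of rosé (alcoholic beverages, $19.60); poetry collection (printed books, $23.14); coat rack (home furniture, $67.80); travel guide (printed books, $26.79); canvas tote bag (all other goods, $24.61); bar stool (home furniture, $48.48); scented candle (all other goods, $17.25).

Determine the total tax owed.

Sparkling wine $22.28: alcoholic beverages → 9% → $2.0052
Dresser $381.71: home furniture → 8.25% → $31.491075
Bottle of rosé $19.60: alcoholic beverages → 9% → $1.764
Poetry collection $23.14: printed books → 8.25% → $1.90905
Coat rack $67.80: home furniture → 8.25% → $5.5935
Travel guide $26.79: printed books → 8.25% → $2.210175
Canvas tote bag $24.61: all other goods → 9.25% → $2.276425
Bar stool $48.48: home furniture → 8.25% → $3.9996
Scented candle $17.25: all other goods → 9.25% → $1.595625
Unrounded tax sum = $52.84465 → $52.84

$52.84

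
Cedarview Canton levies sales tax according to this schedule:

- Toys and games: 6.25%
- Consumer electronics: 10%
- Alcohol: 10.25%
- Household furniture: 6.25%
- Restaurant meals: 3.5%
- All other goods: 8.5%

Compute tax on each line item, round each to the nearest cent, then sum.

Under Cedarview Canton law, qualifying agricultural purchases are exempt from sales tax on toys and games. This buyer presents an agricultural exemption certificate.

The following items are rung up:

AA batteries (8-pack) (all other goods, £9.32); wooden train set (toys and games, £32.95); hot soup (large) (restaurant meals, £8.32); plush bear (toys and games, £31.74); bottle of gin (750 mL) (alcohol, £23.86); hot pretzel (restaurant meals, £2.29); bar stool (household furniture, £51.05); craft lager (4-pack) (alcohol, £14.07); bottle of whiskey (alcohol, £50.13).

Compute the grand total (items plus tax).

£237.11

AA batteries (8-pack) £9.32: all other goods → 8.5% → £0.79
Wooden train set £32.95: toys and games, buyer-exempt → 0% → £0.00
Hot soup (large) £8.32: restaurant meals → 3.5% → £0.29
Plush bear £31.74: toys and games, buyer-exempt → 0% → £0.00
Bottle of gin (750 mL) £23.86: alcohol → 10.25% → £2.45
Hot pretzel £2.29: restaurant meals → 3.5% → £0.08
Bar stool £51.05: household furniture → 6.25% → £3.19
Craft lager (4-pack) £14.07: alcohol → 10.25% → £1.44
Bottle of whiskey £50.13: alcohol → 10.25% → £5.14
Subtotal = £223.73; tax = £13.38; total due = £237.11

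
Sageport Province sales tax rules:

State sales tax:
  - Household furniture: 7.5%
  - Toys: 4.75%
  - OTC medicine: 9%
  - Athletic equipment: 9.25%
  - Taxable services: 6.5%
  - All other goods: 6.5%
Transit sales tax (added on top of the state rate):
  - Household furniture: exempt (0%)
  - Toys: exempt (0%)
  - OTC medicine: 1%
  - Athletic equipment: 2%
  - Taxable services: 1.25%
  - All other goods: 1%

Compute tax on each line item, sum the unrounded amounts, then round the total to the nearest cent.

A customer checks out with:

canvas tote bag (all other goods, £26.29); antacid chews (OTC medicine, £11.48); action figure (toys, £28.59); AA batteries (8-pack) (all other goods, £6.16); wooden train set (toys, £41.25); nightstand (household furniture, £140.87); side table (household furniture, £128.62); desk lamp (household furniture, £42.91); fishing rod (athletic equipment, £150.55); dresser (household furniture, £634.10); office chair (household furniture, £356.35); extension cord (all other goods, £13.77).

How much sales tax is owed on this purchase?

£122.58

Canvas tote bag £26.29: all other goods → 6.5% + 1% transit = 7.5% → £1.97175
Antacid chews £11.48: OTC medicine → 9% + 1% transit = 10% → £1.148
Action figure £28.59: toys → 4.75% + 0% transit = 4.75% → £1.358025
AA batteries (8-pack) £6.16: all other goods → 6.5% + 1% transit = 7.5% → £0.462
Wooden train set £41.25: toys → 4.75% + 0% transit = 4.75% → £1.959375
Nightstand £140.87: household furniture → 7.5% + 0% transit = 7.5% → £10.56525
Side table £128.62: household furniture → 7.5% + 0% transit = 7.5% → £9.6465
Desk lamp £42.91: household furniture → 7.5% + 0% transit = 7.5% → £3.21825
Fishing rod £150.55: athletic equipment → 9.25% + 2% transit = 11.25% → £16.936875
Dresser £634.10: household furniture → 7.5% + 0% transit = 7.5% → £47.5575
Office chair £356.35: household furniture → 7.5% + 0% transit = 7.5% → £26.72625
Extension cord £13.77: all other goods → 6.5% + 1% transit = 7.5% → £1.03275
Unrounded tax sum = £122.582525 → £122.58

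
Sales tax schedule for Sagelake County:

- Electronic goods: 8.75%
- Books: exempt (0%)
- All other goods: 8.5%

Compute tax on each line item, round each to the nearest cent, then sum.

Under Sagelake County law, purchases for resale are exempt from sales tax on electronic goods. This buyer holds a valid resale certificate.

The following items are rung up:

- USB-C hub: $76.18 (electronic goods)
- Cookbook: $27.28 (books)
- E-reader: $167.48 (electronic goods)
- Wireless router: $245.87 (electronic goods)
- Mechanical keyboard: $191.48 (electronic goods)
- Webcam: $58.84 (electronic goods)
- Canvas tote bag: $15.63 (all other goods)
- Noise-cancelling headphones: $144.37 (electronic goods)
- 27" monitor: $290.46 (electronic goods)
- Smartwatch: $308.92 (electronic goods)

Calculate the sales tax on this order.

$1.33

USB-C hub $76.18: electronic goods, buyer-exempt → 0% → $0.00
Cookbook $27.28: books → 0% → $0.00
E-reader $167.48: electronic goods, buyer-exempt → 0% → $0.00
Wireless router $245.87: electronic goods, buyer-exempt → 0% → $0.00
Mechanical keyboard $191.48: electronic goods, buyer-exempt → 0% → $0.00
Webcam $58.84: electronic goods, buyer-exempt → 0% → $0.00
Canvas tote bag $15.63: all other goods → 8.5% → $1.33
Noise-cancelling headphones $144.37: electronic goods, buyer-exempt → 0% → $0.00
27" monitor $290.46: electronic goods, buyer-exempt → 0% → $0.00
Smartwatch $308.92: electronic goods, buyer-exempt → 0% → $0.00
Total tax = $1.33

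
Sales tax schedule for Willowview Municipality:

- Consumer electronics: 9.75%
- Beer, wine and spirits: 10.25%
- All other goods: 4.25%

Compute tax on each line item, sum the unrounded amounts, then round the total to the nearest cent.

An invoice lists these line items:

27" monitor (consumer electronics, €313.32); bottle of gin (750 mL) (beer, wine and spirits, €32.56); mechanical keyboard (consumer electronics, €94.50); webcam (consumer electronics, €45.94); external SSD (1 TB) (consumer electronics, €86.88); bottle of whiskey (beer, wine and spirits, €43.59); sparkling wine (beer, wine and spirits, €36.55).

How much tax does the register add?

27" monitor €313.32: consumer electronics → 9.75% → €30.5487
Bottle of gin (750 mL) €32.56: beer, wine and spirits → 10.25% → €3.3374
Mechanical keyboard €94.50: consumer electronics → 9.75% → €9.21375
Webcam €45.94: consumer electronics → 9.75% → €4.47915
External SSD (1 TB) €86.88: consumer electronics → 9.75% → €8.4708
Bottle of whiskey €43.59: beer, wine and spirits → 10.25% → €4.467975
Sparkling wine €36.55: beer, wine and spirits → 10.25% → €3.746375
Unrounded tax sum = €64.26415 → €64.26

€64.26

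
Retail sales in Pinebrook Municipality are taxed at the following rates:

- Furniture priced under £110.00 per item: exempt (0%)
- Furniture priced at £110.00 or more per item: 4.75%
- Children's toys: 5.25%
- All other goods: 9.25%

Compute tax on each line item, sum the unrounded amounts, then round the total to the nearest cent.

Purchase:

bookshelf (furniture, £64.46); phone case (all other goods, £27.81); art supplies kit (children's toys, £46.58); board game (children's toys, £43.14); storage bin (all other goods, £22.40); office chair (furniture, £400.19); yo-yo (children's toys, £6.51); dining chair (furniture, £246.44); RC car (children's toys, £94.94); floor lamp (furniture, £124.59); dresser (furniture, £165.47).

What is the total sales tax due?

£59.17

Bookshelf £64.46: furniture, under £110.00 → 0% → £0.00
Phone case £27.81: all other goods → 9.25% → £2.572425
Art supplies kit £46.58: children's toys → 5.25% → £2.44545
Board game £43.14: children's toys → 5.25% → £2.26485
Storage bin £22.40: all other goods → 9.25% → £2.072
Office chair £400.19: furniture, £110.00 or more → 4.75% → £19.009025
Yo-yo £6.51: children's toys → 5.25% → £0.341775
Dining chair £246.44: furniture, £110.00 or more → 4.75% → £11.7059
RC car £94.94: children's toys → 5.25% → £4.98435
Floor lamp £124.59: furniture, £110.00 or more → 4.75% → £5.918025
Dresser £165.47: furniture, £110.00 or more → 4.75% → £7.859825
Unrounded tax sum = £59.173625 → £59.17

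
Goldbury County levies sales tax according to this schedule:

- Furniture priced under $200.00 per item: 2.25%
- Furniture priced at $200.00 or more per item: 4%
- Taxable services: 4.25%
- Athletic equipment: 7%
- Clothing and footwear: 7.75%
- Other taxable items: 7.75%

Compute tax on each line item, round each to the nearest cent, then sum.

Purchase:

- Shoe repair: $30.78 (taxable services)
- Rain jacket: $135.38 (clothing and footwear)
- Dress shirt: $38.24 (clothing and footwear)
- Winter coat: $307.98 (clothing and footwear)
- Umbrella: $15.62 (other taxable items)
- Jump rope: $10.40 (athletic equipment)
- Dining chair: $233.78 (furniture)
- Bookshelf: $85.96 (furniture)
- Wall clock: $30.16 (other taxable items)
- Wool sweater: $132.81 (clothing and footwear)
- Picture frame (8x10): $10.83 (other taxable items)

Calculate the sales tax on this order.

$65.32

Shoe repair $30.78: taxable services → 4.25% → $1.31
Rain jacket $135.38: clothing and footwear → 7.75% → $10.49
Dress shirt $38.24: clothing and footwear → 7.75% → $2.96
Winter coat $307.98: clothing and footwear → 7.75% → $23.87
Umbrella $15.62: other taxable items → 7.75% → $1.21
Jump rope $10.40: athletic equipment → 7% → $0.73
Dining chair $233.78: furniture, $200.00 or more → 4% → $9.35
Bookshelf $85.96: furniture, under $200.00 → 2.25% → $1.93
Wall clock $30.16: other taxable items → 7.75% → $2.34
Wool sweater $132.81: clothing and footwear → 7.75% → $10.29
Picture frame (8x10) $10.83: other taxable items → 7.75% → $0.84
Total tax = $1.31 + $10.49 + $2.96 + $23.87 + $1.21 + $0.73 + $9.35 + $1.93 + $2.34 + $10.29 + $0.84 = $65.32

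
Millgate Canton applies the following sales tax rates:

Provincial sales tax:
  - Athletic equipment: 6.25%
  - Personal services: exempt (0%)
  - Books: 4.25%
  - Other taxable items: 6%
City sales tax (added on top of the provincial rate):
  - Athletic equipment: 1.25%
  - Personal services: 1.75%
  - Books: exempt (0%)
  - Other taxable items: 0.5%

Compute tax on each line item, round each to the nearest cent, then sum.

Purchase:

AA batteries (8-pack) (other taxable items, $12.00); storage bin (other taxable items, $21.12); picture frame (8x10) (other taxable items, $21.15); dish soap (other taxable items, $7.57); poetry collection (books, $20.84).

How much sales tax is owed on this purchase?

AA batteries (8-pack) $12.00: other taxable items → 6% + 0.5% city = 6.5% → $0.78
Storage bin $21.12: other taxable items → 6% + 0.5% city = 6.5% → $1.37
Picture frame (8x10) $21.15: other taxable items → 6% + 0.5% city = 6.5% → $1.37
Dish soap $7.57: other taxable items → 6% + 0.5% city = 6.5% → $0.49
Poetry collection $20.84: books → 4.25% + 0% city = 4.25% → $0.89
Total tax = $0.78 + $1.37 + $1.37 + $0.49 + $0.89 = $4.90

$4.90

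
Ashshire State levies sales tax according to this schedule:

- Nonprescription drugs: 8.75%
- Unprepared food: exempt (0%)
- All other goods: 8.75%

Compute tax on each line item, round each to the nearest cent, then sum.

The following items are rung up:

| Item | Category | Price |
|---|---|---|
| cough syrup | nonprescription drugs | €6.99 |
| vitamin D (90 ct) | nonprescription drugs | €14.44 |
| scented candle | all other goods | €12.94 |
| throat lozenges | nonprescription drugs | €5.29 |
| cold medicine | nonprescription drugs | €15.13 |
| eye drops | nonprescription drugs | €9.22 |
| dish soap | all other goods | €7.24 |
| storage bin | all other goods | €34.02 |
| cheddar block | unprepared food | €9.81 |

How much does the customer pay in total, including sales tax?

Cough syrup €6.99: nonprescription drugs → 8.75% → €0.61
Vitamin D (90 ct) €14.44: nonprescription drugs → 8.75% → €1.26
Scented candle €12.94: all other goods → 8.75% → €1.13
Throat lozenges €5.29: nonprescription drugs → 8.75% → €0.46
Cold medicine €15.13: nonprescription drugs → 8.75% → €1.32
Eye drops €9.22: nonprescription drugs → 8.75% → €0.81
Dish soap €7.24: all other goods → 8.75% → €0.63
Storage bin €34.02: all other goods → 8.75% → €2.98
Cheddar block €9.81: unprepared food → 0% → €0.00
Subtotal = €115.08; tax = €9.20; total due = €124.28

€124.28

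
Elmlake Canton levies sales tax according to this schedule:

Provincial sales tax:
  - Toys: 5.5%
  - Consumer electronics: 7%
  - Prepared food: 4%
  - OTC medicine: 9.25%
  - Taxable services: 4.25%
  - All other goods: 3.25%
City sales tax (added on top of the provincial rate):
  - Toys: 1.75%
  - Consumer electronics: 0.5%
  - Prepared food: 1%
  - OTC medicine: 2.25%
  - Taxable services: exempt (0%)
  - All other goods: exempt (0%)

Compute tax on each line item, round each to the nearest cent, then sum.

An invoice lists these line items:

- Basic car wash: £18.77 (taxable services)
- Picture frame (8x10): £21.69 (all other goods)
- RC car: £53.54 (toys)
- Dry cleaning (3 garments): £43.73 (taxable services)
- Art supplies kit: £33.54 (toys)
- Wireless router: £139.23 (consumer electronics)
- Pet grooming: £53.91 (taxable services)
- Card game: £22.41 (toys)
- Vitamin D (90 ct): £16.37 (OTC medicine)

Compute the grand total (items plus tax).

£429.09

Basic car wash £18.77: taxable services → 4.25% + 0% city = 4.25% → £0.80
Picture frame (8x10) £21.69: all other goods → 3.25% + 0% city = 3.25% → £0.70
RC car £53.54: toys → 5.5% + 1.75% city = 7.25% → £3.88
Dry cleaning (3 garments) £43.73: taxable services → 4.25% + 0% city = 4.25% → £1.86
Art supplies kit £33.54: toys → 5.5% + 1.75% city = 7.25% → £2.43
Wireless router £139.23: consumer electronics → 7% + 0.5% city = 7.5% → £10.44
Pet grooming £53.91: taxable services → 4.25% + 0% city = 4.25% → £2.29
Card game £22.41: toys → 5.5% + 1.75% city = 7.25% → £1.62
Vitamin D (90 ct) £16.37: OTC medicine → 9.25% + 2.25% city = 11.5% → £1.88
Subtotal = £403.19; tax = £25.90; total due = £429.09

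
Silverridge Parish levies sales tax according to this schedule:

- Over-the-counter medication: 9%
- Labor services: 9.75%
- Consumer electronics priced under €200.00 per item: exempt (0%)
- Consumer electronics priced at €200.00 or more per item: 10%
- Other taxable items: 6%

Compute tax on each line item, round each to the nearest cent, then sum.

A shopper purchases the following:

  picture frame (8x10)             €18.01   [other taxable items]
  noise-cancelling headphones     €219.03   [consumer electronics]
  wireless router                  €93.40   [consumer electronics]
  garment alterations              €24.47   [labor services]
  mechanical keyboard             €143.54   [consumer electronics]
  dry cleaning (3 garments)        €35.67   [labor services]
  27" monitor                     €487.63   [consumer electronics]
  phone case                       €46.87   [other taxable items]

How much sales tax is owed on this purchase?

Picture frame (8x10) €18.01: other taxable items → 6% → €1.08
Noise-cancelling headphones €219.03: consumer electronics, €200.00 or more → 10% → €21.90
Wireless router €93.40: consumer electronics, under €200.00 → 0% → €0.00
Garment alterations €24.47: labor services → 9.75% → €2.39
Mechanical keyboard €143.54: consumer electronics, under €200.00 → 0% → €0.00
Dry cleaning (3 garments) €35.67: labor services → 9.75% → €3.48
27" monitor €487.63: consumer electronics, €200.00 or more → 10% → €48.76
Phone case €46.87: other taxable items → 6% → €2.81
Total tax = €1.08 + €21.90 + €2.39 + €3.48 + €48.76 + €2.81 = €80.42

€80.42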